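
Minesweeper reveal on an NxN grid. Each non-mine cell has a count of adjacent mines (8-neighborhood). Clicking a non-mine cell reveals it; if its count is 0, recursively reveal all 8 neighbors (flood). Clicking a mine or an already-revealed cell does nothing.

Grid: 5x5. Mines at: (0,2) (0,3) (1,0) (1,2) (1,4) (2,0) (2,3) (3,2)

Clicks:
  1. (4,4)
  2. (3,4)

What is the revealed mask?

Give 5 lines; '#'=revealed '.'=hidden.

Answer: .....
.....
.....
...##
...##

Derivation:
Click 1 (4,4) count=0: revealed 4 new [(3,3) (3,4) (4,3) (4,4)] -> total=4
Click 2 (3,4) count=1: revealed 0 new [(none)] -> total=4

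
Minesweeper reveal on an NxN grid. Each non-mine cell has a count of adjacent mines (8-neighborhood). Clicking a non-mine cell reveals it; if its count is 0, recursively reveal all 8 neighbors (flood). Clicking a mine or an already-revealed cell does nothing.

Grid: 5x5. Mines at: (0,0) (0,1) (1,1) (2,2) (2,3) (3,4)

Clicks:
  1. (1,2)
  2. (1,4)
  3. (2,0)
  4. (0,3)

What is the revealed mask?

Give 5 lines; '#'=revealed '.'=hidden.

Click 1 (1,2) count=4: revealed 1 new [(1,2)] -> total=1
Click 2 (1,4) count=1: revealed 1 new [(1,4)] -> total=2
Click 3 (2,0) count=1: revealed 1 new [(2,0)] -> total=3
Click 4 (0,3) count=0: revealed 4 new [(0,2) (0,3) (0,4) (1,3)] -> total=7

Answer: ..###
..###
#....
.....
.....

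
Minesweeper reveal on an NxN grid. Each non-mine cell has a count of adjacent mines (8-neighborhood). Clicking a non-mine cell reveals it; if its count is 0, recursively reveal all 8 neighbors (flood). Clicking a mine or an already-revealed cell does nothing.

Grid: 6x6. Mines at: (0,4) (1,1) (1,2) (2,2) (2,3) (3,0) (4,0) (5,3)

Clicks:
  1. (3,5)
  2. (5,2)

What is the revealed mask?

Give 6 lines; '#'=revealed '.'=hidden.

Answer: ......
....##
....##
....##
....##
..#.##

Derivation:
Click 1 (3,5) count=0: revealed 10 new [(1,4) (1,5) (2,4) (2,5) (3,4) (3,5) (4,4) (4,5) (5,4) (5,5)] -> total=10
Click 2 (5,2) count=1: revealed 1 new [(5,2)] -> total=11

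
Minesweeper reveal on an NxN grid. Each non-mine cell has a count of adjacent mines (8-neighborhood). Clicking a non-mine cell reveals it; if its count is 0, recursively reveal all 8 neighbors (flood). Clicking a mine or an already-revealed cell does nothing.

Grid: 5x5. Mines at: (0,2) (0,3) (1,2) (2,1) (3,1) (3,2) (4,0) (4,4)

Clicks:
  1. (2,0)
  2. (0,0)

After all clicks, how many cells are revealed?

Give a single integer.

Answer: 5

Derivation:
Click 1 (2,0) count=2: revealed 1 new [(2,0)] -> total=1
Click 2 (0,0) count=0: revealed 4 new [(0,0) (0,1) (1,0) (1,1)] -> total=5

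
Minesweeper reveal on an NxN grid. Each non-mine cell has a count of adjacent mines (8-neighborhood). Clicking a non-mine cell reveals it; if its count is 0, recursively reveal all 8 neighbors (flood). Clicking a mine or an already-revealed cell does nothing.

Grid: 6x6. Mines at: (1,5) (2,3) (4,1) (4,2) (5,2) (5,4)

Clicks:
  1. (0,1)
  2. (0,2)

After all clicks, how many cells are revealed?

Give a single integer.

Click 1 (0,1) count=0: revealed 16 new [(0,0) (0,1) (0,2) (0,3) (0,4) (1,0) (1,1) (1,2) (1,3) (1,4) (2,0) (2,1) (2,2) (3,0) (3,1) (3,2)] -> total=16
Click 2 (0,2) count=0: revealed 0 new [(none)] -> total=16

Answer: 16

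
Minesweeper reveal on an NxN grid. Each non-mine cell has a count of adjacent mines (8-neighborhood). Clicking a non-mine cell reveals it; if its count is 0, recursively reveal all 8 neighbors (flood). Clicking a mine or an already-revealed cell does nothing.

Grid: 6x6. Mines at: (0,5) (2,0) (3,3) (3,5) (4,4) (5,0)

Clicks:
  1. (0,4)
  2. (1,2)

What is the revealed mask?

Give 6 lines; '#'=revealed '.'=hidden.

Click 1 (0,4) count=1: revealed 1 new [(0,4)] -> total=1
Click 2 (1,2) count=0: revealed 13 new [(0,0) (0,1) (0,2) (0,3) (1,0) (1,1) (1,2) (1,3) (1,4) (2,1) (2,2) (2,3) (2,4)] -> total=14

Answer: #####.
#####.
.####.
......
......
......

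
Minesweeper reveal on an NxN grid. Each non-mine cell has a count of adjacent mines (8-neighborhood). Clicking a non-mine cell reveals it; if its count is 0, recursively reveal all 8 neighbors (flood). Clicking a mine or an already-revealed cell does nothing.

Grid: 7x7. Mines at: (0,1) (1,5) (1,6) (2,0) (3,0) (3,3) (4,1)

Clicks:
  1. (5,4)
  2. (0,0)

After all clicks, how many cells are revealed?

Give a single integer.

Answer: 26

Derivation:
Click 1 (5,4) count=0: revealed 25 new [(2,4) (2,5) (2,6) (3,4) (3,5) (3,6) (4,2) (4,3) (4,4) (4,5) (4,6) (5,0) (5,1) (5,2) (5,3) (5,4) (5,5) (5,6) (6,0) (6,1) (6,2) (6,3) (6,4) (6,5) (6,6)] -> total=25
Click 2 (0,0) count=1: revealed 1 new [(0,0)] -> total=26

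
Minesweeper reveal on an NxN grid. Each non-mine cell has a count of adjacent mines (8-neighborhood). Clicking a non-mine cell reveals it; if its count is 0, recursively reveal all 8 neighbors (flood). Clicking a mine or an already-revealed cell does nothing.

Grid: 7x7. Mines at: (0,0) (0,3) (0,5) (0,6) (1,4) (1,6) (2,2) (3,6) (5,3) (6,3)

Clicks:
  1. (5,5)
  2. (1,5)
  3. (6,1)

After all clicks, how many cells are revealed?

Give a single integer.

Click 1 (5,5) count=0: revealed 9 new [(4,4) (4,5) (4,6) (5,4) (5,5) (5,6) (6,4) (6,5) (6,6)] -> total=9
Click 2 (1,5) count=4: revealed 1 new [(1,5)] -> total=10
Click 3 (6,1) count=0: revealed 16 new [(1,0) (1,1) (2,0) (2,1) (3,0) (3,1) (3,2) (4,0) (4,1) (4,2) (5,0) (5,1) (5,2) (6,0) (6,1) (6,2)] -> total=26

Answer: 26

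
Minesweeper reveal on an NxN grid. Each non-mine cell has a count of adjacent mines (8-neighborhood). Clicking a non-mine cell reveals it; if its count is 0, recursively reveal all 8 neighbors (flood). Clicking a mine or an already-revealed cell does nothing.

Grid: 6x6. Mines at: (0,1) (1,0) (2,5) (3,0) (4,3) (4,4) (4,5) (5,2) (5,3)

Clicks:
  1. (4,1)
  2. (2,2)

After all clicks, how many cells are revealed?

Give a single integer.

Answer: 18

Derivation:
Click 1 (4,1) count=2: revealed 1 new [(4,1)] -> total=1
Click 2 (2,2) count=0: revealed 17 new [(0,2) (0,3) (0,4) (0,5) (1,1) (1,2) (1,3) (1,4) (1,5) (2,1) (2,2) (2,3) (2,4) (3,1) (3,2) (3,3) (3,4)] -> total=18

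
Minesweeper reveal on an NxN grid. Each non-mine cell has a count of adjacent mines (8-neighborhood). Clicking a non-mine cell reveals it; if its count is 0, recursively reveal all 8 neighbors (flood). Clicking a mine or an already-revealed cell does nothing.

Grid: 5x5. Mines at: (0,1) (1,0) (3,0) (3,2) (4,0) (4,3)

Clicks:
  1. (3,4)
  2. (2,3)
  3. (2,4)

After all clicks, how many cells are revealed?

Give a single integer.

Click 1 (3,4) count=1: revealed 1 new [(3,4)] -> total=1
Click 2 (2,3) count=1: revealed 1 new [(2,3)] -> total=2
Click 3 (2,4) count=0: revealed 9 new [(0,2) (0,3) (0,4) (1,2) (1,3) (1,4) (2,2) (2,4) (3,3)] -> total=11

Answer: 11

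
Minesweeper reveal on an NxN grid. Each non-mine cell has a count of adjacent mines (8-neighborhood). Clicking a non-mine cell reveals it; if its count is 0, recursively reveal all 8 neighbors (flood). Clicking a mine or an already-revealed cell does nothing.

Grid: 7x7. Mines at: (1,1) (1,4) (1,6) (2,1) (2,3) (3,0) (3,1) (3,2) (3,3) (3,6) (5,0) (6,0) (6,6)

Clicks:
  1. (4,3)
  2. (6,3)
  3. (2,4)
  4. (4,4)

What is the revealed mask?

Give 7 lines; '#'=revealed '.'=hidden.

Answer: .......
.......
....#..
.......
.#####.
.#####.
.#####.

Derivation:
Click 1 (4,3) count=2: revealed 1 new [(4,3)] -> total=1
Click 2 (6,3) count=0: revealed 14 new [(4,1) (4,2) (4,4) (4,5) (5,1) (5,2) (5,3) (5,4) (5,5) (6,1) (6,2) (6,3) (6,4) (6,5)] -> total=15
Click 3 (2,4) count=3: revealed 1 new [(2,4)] -> total=16
Click 4 (4,4) count=1: revealed 0 new [(none)] -> total=16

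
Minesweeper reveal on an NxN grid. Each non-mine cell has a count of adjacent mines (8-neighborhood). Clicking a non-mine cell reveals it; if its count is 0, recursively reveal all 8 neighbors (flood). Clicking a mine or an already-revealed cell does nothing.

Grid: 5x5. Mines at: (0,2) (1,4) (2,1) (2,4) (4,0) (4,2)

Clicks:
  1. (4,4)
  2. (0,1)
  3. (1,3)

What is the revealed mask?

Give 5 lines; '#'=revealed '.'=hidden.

Click 1 (4,4) count=0: revealed 4 new [(3,3) (3,4) (4,3) (4,4)] -> total=4
Click 2 (0,1) count=1: revealed 1 new [(0,1)] -> total=5
Click 3 (1,3) count=3: revealed 1 new [(1,3)] -> total=6

Answer: .#...
...#.
.....
...##
...##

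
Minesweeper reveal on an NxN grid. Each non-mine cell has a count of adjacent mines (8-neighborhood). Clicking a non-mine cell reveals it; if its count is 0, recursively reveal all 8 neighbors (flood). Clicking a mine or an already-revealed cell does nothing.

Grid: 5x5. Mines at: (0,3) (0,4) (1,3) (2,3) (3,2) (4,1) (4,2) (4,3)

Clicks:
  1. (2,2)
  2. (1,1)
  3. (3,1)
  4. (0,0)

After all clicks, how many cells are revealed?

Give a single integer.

Answer: 11

Derivation:
Click 1 (2,2) count=3: revealed 1 new [(2,2)] -> total=1
Click 2 (1,1) count=0: revealed 10 new [(0,0) (0,1) (0,2) (1,0) (1,1) (1,2) (2,0) (2,1) (3,0) (3,1)] -> total=11
Click 3 (3,1) count=3: revealed 0 new [(none)] -> total=11
Click 4 (0,0) count=0: revealed 0 new [(none)] -> total=11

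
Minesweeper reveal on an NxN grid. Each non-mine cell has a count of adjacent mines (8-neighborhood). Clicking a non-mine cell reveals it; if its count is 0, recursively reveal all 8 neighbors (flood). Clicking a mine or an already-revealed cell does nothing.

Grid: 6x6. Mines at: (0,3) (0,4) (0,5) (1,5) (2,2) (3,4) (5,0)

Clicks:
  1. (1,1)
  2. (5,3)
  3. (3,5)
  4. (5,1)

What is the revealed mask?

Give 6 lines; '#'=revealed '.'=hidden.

Click 1 (1,1) count=1: revealed 1 new [(1,1)] -> total=1
Click 2 (5,3) count=0: revealed 13 new [(3,1) (3,2) (3,3) (4,1) (4,2) (4,3) (4,4) (4,5) (5,1) (5,2) (5,3) (5,4) (5,5)] -> total=14
Click 3 (3,5) count=1: revealed 1 new [(3,5)] -> total=15
Click 4 (5,1) count=1: revealed 0 new [(none)] -> total=15

Answer: ......
.#....
......
.###.#
.#####
.#####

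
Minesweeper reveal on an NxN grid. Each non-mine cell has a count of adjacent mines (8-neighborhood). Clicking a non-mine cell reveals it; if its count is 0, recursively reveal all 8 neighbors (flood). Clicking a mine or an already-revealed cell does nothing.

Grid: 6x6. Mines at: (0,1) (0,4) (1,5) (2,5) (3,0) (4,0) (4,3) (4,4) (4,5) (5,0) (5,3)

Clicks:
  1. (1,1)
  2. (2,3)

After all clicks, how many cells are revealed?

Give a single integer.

Answer: 12

Derivation:
Click 1 (1,1) count=1: revealed 1 new [(1,1)] -> total=1
Click 2 (2,3) count=0: revealed 11 new [(1,2) (1,3) (1,4) (2,1) (2,2) (2,3) (2,4) (3,1) (3,2) (3,3) (3,4)] -> total=12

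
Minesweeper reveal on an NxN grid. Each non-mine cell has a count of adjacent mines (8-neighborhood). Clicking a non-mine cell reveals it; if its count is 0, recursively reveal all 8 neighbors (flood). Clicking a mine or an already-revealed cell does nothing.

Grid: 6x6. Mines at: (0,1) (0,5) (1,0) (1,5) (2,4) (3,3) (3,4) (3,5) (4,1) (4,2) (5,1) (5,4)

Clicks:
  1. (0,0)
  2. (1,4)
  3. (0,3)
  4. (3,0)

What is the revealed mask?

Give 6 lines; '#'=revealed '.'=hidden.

Click 1 (0,0) count=2: revealed 1 new [(0,0)] -> total=1
Click 2 (1,4) count=3: revealed 1 new [(1,4)] -> total=2
Click 3 (0,3) count=0: revealed 5 new [(0,2) (0,3) (0,4) (1,2) (1,3)] -> total=7
Click 4 (3,0) count=1: revealed 1 new [(3,0)] -> total=8

Answer: #.###.
..###.
......
#.....
......
......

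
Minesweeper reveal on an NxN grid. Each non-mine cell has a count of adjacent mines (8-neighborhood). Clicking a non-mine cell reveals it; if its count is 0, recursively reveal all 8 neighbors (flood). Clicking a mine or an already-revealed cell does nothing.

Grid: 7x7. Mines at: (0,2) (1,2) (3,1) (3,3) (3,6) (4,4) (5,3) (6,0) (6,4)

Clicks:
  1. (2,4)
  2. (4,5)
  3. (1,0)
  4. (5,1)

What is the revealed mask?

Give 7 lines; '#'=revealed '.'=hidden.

Click 1 (2,4) count=1: revealed 1 new [(2,4)] -> total=1
Click 2 (4,5) count=2: revealed 1 new [(4,5)] -> total=2
Click 3 (1,0) count=0: revealed 6 new [(0,0) (0,1) (1,0) (1,1) (2,0) (2,1)] -> total=8
Click 4 (5,1) count=1: revealed 1 new [(5,1)] -> total=9

Answer: ##.....
##.....
##..#..
.......
.....#.
.#.....
.......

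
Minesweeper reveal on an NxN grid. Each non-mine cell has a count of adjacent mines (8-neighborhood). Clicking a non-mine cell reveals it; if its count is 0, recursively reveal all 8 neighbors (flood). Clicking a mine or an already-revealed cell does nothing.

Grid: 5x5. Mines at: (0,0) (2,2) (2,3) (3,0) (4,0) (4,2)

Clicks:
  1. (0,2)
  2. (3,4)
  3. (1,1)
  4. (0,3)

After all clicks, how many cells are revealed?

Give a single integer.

Answer: 9

Derivation:
Click 1 (0,2) count=0: revealed 8 new [(0,1) (0,2) (0,3) (0,4) (1,1) (1,2) (1,3) (1,4)] -> total=8
Click 2 (3,4) count=1: revealed 1 new [(3,4)] -> total=9
Click 3 (1,1) count=2: revealed 0 new [(none)] -> total=9
Click 4 (0,3) count=0: revealed 0 new [(none)] -> total=9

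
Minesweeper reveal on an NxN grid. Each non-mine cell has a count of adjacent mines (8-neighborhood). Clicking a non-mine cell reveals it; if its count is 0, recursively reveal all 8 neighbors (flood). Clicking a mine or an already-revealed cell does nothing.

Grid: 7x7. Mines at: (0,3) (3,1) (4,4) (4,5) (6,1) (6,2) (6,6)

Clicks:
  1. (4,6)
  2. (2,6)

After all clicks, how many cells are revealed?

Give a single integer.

Click 1 (4,6) count=1: revealed 1 new [(4,6)] -> total=1
Click 2 (2,6) count=0: revealed 18 new [(0,4) (0,5) (0,6) (1,2) (1,3) (1,4) (1,5) (1,6) (2,2) (2,3) (2,4) (2,5) (2,6) (3,2) (3,3) (3,4) (3,5) (3,6)] -> total=19

Answer: 19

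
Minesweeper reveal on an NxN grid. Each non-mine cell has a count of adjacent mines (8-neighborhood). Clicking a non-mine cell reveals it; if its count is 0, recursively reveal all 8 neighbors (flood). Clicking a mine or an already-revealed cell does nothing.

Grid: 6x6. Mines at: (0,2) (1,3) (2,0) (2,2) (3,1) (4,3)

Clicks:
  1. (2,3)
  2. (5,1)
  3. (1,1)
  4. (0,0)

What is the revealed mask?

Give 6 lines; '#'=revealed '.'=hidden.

Answer: ##....
##....
...#..
......
###...
###...

Derivation:
Click 1 (2,3) count=2: revealed 1 new [(2,3)] -> total=1
Click 2 (5,1) count=0: revealed 6 new [(4,0) (4,1) (4,2) (5,0) (5,1) (5,2)] -> total=7
Click 3 (1,1) count=3: revealed 1 new [(1,1)] -> total=8
Click 4 (0,0) count=0: revealed 3 new [(0,0) (0,1) (1,0)] -> total=11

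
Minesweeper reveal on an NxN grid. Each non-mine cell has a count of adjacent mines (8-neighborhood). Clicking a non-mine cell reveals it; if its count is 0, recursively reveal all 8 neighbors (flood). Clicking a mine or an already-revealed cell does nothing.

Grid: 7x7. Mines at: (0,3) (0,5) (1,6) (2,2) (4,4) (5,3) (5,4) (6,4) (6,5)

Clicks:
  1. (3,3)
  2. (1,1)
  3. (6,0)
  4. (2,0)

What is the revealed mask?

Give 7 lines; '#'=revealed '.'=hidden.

Answer: ###....
###....
##.....
####...
###....
###....
###....

Derivation:
Click 1 (3,3) count=2: revealed 1 new [(3,3)] -> total=1
Click 2 (1,1) count=1: revealed 1 new [(1,1)] -> total=2
Click 3 (6,0) count=0: revealed 19 new [(0,0) (0,1) (0,2) (1,0) (1,2) (2,0) (2,1) (3,0) (3,1) (3,2) (4,0) (4,1) (4,2) (5,0) (5,1) (5,2) (6,0) (6,1) (6,2)] -> total=21
Click 4 (2,0) count=0: revealed 0 new [(none)] -> total=21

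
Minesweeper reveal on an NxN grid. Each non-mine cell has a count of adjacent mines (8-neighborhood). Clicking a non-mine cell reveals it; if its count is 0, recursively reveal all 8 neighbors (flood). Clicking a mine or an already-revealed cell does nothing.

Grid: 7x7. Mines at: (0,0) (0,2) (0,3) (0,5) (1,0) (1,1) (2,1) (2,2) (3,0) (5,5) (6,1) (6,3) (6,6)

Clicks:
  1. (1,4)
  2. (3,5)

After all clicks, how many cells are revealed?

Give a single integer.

Answer: 24

Derivation:
Click 1 (1,4) count=2: revealed 1 new [(1,4)] -> total=1
Click 2 (3,5) count=0: revealed 23 new [(1,3) (1,5) (1,6) (2,3) (2,4) (2,5) (2,6) (3,1) (3,2) (3,3) (3,4) (3,5) (3,6) (4,1) (4,2) (4,3) (4,4) (4,5) (4,6) (5,1) (5,2) (5,3) (5,4)] -> total=24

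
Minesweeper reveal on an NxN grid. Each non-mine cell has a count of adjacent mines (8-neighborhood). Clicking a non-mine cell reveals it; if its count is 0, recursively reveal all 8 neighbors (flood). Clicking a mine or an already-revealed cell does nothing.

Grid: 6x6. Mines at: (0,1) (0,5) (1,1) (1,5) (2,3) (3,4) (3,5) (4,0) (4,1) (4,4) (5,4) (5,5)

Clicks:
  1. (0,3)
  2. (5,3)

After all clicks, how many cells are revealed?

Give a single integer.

Answer: 7

Derivation:
Click 1 (0,3) count=0: revealed 6 new [(0,2) (0,3) (0,4) (1,2) (1,3) (1,4)] -> total=6
Click 2 (5,3) count=2: revealed 1 new [(5,3)] -> total=7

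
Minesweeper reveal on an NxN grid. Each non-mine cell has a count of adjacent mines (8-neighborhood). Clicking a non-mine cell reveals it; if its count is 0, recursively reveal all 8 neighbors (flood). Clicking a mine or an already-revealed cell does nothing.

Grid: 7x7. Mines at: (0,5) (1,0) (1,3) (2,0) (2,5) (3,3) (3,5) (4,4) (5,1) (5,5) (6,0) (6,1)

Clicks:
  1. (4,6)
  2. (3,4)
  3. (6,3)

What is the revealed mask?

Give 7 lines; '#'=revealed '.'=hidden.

Click 1 (4,6) count=2: revealed 1 new [(4,6)] -> total=1
Click 2 (3,4) count=4: revealed 1 new [(3,4)] -> total=2
Click 3 (6,3) count=0: revealed 6 new [(5,2) (5,3) (5,4) (6,2) (6,3) (6,4)] -> total=8

Answer: .......
.......
.......
....#..
......#
..###..
..###..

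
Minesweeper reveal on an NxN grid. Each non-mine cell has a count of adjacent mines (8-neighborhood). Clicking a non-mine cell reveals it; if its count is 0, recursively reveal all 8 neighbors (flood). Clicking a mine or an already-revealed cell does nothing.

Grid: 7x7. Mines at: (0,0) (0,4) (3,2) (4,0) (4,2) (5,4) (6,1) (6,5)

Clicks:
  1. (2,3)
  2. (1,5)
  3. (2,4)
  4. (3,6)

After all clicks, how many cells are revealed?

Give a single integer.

Click 1 (2,3) count=1: revealed 1 new [(2,3)] -> total=1
Click 2 (1,5) count=1: revealed 1 new [(1,5)] -> total=2
Click 3 (2,4) count=0: revealed 18 new [(0,5) (0,6) (1,3) (1,4) (1,6) (2,4) (2,5) (2,6) (3,3) (3,4) (3,5) (3,6) (4,3) (4,4) (4,5) (4,6) (5,5) (5,6)] -> total=20
Click 4 (3,6) count=0: revealed 0 new [(none)] -> total=20

Answer: 20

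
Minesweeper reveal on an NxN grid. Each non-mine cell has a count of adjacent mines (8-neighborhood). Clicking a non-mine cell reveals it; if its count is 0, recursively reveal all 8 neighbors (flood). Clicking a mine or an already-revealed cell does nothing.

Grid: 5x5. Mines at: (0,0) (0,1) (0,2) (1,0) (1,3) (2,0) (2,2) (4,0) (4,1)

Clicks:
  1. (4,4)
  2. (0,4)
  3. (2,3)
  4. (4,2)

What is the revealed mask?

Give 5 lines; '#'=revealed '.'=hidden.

Click 1 (4,4) count=0: revealed 8 new [(2,3) (2,4) (3,2) (3,3) (3,4) (4,2) (4,3) (4,4)] -> total=8
Click 2 (0,4) count=1: revealed 1 new [(0,4)] -> total=9
Click 3 (2,3) count=2: revealed 0 new [(none)] -> total=9
Click 4 (4,2) count=1: revealed 0 new [(none)] -> total=9

Answer: ....#
.....
...##
..###
..###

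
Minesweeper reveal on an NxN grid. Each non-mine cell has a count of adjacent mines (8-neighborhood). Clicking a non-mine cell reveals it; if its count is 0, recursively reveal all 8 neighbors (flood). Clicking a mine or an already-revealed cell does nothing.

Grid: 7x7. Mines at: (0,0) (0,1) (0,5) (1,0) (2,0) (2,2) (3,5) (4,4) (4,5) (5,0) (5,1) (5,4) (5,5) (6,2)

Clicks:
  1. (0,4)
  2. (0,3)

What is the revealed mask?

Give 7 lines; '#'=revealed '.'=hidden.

Answer: ..###..
..###..
.......
.......
.......
.......
.......

Derivation:
Click 1 (0,4) count=1: revealed 1 new [(0,4)] -> total=1
Click 2 (0,3) count=0: revealed 5 new [(0,2) (0,3) (1,2) (1,3) (1,4)] -> total=6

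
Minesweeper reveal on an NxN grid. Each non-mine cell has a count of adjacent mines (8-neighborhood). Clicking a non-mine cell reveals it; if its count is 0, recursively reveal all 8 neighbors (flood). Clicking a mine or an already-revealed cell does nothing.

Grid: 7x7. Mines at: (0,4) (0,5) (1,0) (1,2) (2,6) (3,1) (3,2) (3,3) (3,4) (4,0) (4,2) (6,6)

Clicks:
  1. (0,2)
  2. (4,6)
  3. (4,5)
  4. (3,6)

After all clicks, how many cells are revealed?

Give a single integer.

Click 1 (0,2) count=1: revealed 1 new [(0,2)] -> total=1
Click 2 (4,6) count=0: revealed 6 new [(3,5) (3,6) (4,5) (4,6) (5,5) (5,6)] -> total=7
Click 3 (4,5) count=1: revealed 0 new [(none)] -> total=7
Click 4 (3,6) count=1: revealed 0 new [(none)] -> total=7

Answer: 7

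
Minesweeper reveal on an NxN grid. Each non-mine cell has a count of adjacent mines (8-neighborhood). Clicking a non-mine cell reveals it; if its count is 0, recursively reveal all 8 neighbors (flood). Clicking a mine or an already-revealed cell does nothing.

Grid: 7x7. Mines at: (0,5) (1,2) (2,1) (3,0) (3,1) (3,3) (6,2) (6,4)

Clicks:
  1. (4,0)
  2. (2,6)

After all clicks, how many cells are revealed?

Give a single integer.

Answer: 18

Derivation:
Click 1 (4,0) count=2: revealed 1 new [(4,0)] -> total=1
Click 2 (2,6) count=0: revealed 17 new [(1,4) (1,5) (1,6) (2,4) (2,5) (2,6) (3,4) (3,5) (3,6) (4,4) (4,5) (4,6) (5,4) (5,5) (5,6) (6,5) (6,6)] -> total=18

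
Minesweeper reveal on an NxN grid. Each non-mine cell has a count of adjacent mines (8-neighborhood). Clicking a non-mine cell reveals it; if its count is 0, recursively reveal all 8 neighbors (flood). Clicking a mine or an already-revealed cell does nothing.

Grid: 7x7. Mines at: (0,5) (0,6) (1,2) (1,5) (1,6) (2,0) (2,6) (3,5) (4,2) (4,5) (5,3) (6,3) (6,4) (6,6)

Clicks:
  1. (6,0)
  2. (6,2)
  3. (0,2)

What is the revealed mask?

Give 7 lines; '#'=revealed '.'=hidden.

Answer: ..#....
.......
.......
##.....
##.....
###....
###....

Derivation:
Click 1 (6,0) count=0: revealed 10 new [(3,0) (3,1) (4,0) (4,1) (5,0) (5,1) (5,2) (6,0) (6,1) (6,2)] -> total=10
Click 2 (6,2) count=2: revealed 0 new [(none)] -> total=10
Click 3 (0,2) count=1: revealed 1 new [(0,2)] -> total=11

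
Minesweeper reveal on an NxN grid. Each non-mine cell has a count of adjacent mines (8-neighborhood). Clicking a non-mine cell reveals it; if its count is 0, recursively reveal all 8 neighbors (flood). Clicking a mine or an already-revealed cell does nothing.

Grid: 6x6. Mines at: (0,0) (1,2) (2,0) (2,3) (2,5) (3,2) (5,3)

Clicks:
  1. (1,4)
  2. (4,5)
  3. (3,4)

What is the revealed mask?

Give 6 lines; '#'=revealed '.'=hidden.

Click 1 (1,4) count=2: revealed 1 new [(1,4)] -> total=1
Click 2 (4,5) count=0: revealed 6 new [(3,4) (3,5) (4,4) (4,5) (5,4) (5,5)] -> total=7
Click 3 (3,4) count=2: revealed 0 new [(none)] -> total=7

Answer: ......
....#.
......
....##
....##
....##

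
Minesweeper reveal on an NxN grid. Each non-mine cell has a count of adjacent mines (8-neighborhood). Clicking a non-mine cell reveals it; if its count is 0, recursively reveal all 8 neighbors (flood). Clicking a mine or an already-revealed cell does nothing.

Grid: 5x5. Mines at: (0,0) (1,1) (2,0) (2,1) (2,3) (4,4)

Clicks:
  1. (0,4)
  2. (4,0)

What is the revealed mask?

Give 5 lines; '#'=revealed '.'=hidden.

Answer: ..###
..###
.....
####.
####.

Derivation:
Click 1 (0,4) count=0: revealed 6 new [(0,2) (0,3) (0,4) (1,2) (1,3) (1,4)] -> total=6
Click 2 (4,0) count=0: revealed 8 new [(3,0) (3,1) (3,2) (3,3) (4,0) (4,1) (4,2) (4,3)] -> total=14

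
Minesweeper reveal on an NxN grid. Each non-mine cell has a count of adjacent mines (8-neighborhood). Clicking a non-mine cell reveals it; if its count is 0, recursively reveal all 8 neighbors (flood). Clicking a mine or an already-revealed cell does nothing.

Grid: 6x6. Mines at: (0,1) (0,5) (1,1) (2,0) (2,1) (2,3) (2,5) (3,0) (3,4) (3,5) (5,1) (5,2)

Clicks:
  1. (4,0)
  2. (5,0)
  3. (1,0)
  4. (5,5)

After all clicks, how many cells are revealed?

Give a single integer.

Answer: 9

Derivation:
Click 1 (4,0) count=2: revealed 1 new [(4,0)] -> total=1
Click 2 (5,0) count=1: revealed 1 new [(5,0)] -> total=2
Click 3 (1,0) count=4: revealed 1 new [(1,0)] -> total=3
Click 4 (5,5) count=0: revealed 6 new [(4,3) (4,4) (4,5) (5,3) (5,4) (5,5)] -> total=9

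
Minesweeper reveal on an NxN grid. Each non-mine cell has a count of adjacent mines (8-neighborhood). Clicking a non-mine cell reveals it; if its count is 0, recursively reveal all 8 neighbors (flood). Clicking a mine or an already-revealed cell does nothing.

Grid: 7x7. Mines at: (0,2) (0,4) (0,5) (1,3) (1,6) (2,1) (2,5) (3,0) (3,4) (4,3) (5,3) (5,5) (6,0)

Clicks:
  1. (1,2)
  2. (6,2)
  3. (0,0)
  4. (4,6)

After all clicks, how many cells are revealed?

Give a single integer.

Answer: 7

Derivation:
Click 1 (1,2) count=3: revealed 1 new [(1,2)] -> total=1
Click 2 (6,2) count=1: revealed 1 new [(6,2)] -> total=2
Click 3 (0,0) count=0: revealed 4 new [(0,0) (0,1) (1,0) (1,1)] -> total=6
Click 4 (4,6) count=1: revealed 1 new [(4,6)] -> total=7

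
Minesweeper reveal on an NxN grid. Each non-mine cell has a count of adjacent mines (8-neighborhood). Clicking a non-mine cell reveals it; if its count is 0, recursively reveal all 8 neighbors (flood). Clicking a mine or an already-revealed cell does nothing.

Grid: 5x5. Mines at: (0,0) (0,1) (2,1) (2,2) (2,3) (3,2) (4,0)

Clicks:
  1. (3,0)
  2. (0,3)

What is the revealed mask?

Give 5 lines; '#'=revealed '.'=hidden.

Click 1 (3,0) count=2: revealed 1 new [(3,0)] -> total=1
Click 2 (0,3) count=0: revealed 6 new [(0,2) (0,3) (0,4) (1,2) (1,3) (1,4)] -> total=7

Answer: ..###
..###
.....
#....
.....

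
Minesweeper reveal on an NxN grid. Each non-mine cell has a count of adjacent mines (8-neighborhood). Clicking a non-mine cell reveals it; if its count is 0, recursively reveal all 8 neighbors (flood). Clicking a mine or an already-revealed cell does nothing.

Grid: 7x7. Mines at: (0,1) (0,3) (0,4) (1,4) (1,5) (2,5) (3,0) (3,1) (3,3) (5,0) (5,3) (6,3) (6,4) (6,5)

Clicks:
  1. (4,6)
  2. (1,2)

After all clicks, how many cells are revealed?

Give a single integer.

Answer: 10

Derivation:
Click 1 (4,6) count=0: revealed 9 new [(3,4) (3,5) (3,6) (4,4) (4,5) (4,6) (5,4) (5,5) (5,6)] -> total=9
Click 2 (1,2) count=2: revealed 1 new [(1,2)] -> total=10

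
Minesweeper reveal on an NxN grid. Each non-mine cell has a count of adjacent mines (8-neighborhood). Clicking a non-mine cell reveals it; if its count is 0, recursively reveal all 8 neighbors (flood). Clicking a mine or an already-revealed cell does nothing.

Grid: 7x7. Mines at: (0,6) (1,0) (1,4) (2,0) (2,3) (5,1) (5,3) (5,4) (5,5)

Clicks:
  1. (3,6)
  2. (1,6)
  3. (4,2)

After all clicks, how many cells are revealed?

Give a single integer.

Click 1 (3,6) count=0: revealed 11 new [(1,5) (1,6) (2,4) (2,5) (2,6) (3,4) (3,5) (3,6) (4,4) (4,5) (4,6)] -> total=11
Click 2 (1,6) count=1: revealed 0 new [(none)] -> total=11
Click 3 (4,2) count=2: revealed 1 new [(4,2)] -> total=12

Answer: 12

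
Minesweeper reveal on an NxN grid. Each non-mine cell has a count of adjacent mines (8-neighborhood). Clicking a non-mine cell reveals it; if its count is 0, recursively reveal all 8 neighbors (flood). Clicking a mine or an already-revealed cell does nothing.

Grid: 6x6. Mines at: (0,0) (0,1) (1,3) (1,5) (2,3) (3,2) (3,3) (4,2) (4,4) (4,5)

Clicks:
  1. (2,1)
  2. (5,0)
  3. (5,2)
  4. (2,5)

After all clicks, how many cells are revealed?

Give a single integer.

Answer: 12

Derivation:
Click 1 (2,1) count=1: revealed 1 new [(2,1)] -> total=1
Click 2 (5,0) count=0: revealed 9 new [(1,0) (1,1) (2,0) (3,0) (3,1) (4,0) (4,1) (5,0) (5,1)] -> total=10
Click 3 (5,2) count=1: revealed 1 new [(5,2)] -> total=11
Click 4 (2,5) count=1: revealed 1 new [(2,5)] -> total=12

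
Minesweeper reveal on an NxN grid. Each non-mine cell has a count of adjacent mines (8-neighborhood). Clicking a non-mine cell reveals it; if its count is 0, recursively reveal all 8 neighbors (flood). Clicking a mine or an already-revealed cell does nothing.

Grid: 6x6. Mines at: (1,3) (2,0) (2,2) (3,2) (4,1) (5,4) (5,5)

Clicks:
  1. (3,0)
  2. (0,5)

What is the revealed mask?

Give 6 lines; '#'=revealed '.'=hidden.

Answer: ....##
....##
...###
#..###
...###
......

Derivation:
Click 1 (3,0) count=2: revealed 1 new [(3,0)] -> total=1
Click 2 (0,5) count=0: revealed 13 new [(0,4) (0,5) (1,4) (1,5) (2,3) (2,4) (2,5) (3,3) (3,4) (3,5) (4,3) (4,4) (4,5)] -> total=14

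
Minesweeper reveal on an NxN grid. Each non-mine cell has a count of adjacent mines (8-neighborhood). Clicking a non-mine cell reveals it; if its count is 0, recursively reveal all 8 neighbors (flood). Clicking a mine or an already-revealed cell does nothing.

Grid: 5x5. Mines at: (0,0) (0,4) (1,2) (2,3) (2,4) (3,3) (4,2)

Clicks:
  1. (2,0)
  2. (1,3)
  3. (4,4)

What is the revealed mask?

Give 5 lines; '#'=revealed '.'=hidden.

Click 1 (2,0) count=0: revealed 8 new [(1,0) (1,1) (2,0) (2,1) (3,0) (3,1) (4,0) (4,1)] -> total=8
Click 2 (1,3) count=4: revealed 1 new [(1,3)] -> total=9
Click 3 (4,4) count=1: revealed 1 new [(4,4)] -> total=10

Answer: .....
##.#.
##...
##...
##..#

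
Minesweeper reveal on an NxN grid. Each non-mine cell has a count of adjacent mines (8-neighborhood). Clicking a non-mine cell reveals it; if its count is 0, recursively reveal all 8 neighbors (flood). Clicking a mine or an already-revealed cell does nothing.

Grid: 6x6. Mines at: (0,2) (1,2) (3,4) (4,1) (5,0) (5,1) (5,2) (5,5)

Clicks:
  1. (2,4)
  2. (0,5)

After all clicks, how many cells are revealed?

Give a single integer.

Answer: 9

Derivation:
Click 1 (2,4) count=1: revealed 1 new [(2,4)] -> total=1
Click 2 (0,5) count=0: revealed 8 new [(0,3) (0,4) (0,5) (1,3) (1,4) (1,5) (2,3) (2,5)] -> total=9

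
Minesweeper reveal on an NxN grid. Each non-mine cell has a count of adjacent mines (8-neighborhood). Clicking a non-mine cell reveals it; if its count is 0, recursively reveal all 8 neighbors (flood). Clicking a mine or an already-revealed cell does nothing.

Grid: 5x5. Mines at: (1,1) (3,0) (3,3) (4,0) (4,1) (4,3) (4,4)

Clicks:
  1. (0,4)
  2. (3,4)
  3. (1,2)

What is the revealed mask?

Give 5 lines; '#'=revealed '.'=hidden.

Click 1 (0,4) count=0: revealed 9 new [(0,2) (0,3) (0,4) (1,2) (1,3) (1,4) (2,2) (2,3) (2,4)] -> total=9
Click 2 (3,4) count=3: revealed 1 new [(3,4)] -> total=10
Click 3 (1,2) count=1: revealed 0 new [(none)] -> total=10

Answer: ..###
..###
..###
....#
.....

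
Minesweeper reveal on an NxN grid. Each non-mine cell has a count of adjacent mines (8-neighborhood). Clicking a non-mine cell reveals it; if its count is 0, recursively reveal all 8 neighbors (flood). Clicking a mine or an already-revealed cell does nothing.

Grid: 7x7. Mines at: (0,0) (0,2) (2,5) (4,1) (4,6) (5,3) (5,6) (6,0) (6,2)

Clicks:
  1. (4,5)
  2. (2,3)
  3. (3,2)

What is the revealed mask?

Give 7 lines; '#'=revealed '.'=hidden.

Click 1 (4,5) count=2: revealed 1 new [(4,5)] -> total=1
Click 2 (2,3) count=0: revealed 18 new [(1,0) (1,1) (1,2) (1,3) (1,4) (2,0) (2,1) (2,2) (2,3) (2,4) (3,0) (3,1) (3,2) (3,3) (3,4) (4,2) (4,3) (4,4)] -> total=19
Click 3 (3,2) count=1: revealed 0 new [(none)] -> total=19

Answer: .......
#####..
#####..
#####..
..####.
.......
.......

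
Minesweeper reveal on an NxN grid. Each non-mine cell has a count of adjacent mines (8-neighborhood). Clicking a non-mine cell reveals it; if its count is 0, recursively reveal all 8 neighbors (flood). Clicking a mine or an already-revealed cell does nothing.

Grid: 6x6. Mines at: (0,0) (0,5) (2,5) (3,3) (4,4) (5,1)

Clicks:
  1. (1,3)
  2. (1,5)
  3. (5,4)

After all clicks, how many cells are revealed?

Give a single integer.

Answer: 22

Derivation:
Click 1 (1,3) count=0: revealed 20 new [(0,1) (0,2) (0,3) (0,4) (1,0) (1,1) (1,2) (1,3) (1,4) (2,0) (2,1) (2,2) (2,3) (2,4) (3,0) (3,1) (3,2) (4,0) (4,1) (4,2)] -> total=20
Click 2 (1,5) count=2: revealed 1 new [(1,5)] -> total=21
Click 3 (5,4) count=1: revealed 1 new [(5,4)] -> total=22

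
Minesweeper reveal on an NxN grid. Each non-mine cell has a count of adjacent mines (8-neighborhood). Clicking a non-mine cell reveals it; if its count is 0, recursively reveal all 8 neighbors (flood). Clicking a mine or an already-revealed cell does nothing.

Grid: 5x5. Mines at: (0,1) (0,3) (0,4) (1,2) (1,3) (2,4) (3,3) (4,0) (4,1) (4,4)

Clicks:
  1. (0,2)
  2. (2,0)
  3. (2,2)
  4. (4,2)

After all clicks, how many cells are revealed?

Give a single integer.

Answer: 9

Derivation:
Click 1 (0,2) count=4: revealed 1 new [(0,2)] -> total=1
Click 2 (2,0) count=0: revealed 6 new [(1,0) (1,1) (2,0) (2,1) (3,0) (3,1)] -> total=7
Click 3 (2,2) count=3: revealed 1 new [(2,2)] -> total=8
Click 4 (4,2) count=2: revealed 1 new [(4,2)] -> total=9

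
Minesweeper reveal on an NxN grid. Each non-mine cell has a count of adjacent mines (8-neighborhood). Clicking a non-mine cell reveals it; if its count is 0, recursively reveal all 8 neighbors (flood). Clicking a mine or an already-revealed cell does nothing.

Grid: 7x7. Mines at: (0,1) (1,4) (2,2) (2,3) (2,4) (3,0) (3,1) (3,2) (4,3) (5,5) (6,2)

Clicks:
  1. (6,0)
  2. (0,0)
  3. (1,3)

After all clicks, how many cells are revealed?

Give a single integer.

Click 1 (6,0) count=0: revealed 6 new [(4,0) (4,1) (5,0) (5,1) (6,0) (6,1)] -> total=6
Click 2 (0,0) count=1: revealed 1 new [(0,0)] -> total=7
Click 3 (1,3) count=4: revealed 1 new [(1,3)] -> total=8

Answer: 8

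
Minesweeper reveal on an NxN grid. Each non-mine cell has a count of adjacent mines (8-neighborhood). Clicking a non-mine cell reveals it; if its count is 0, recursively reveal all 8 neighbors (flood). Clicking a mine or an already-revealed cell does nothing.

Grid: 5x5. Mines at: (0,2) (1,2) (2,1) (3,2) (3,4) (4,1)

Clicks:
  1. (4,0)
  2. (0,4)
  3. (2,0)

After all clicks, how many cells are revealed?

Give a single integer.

Click 1 (4,0) count=1: revealed 1 new [(4,0)] -> total=1
Click 2 (0,4) count=0: revealed 6 new [(0,3) (0,4) (1,3) (1,4) (2,3) (2,4)] -> total=7
Click 3 (2,0) count=1: revealed 1 new [(2,0)] -> total=8

Answer: 8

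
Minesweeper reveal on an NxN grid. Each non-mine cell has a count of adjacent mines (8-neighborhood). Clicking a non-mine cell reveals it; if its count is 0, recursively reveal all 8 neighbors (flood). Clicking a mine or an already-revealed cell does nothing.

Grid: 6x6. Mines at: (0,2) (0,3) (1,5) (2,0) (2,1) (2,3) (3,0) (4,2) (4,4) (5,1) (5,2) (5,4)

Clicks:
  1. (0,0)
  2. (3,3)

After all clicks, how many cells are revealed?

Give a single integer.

Answer: 5

Derivation:
Click 1 (0,0) count=0: revealed 4 new [(0,0) (0,1) (1,0) (1,1)] -> total=4
Click 2 (3,3) count=3: revealed 1 new [(3,3)] -> total=5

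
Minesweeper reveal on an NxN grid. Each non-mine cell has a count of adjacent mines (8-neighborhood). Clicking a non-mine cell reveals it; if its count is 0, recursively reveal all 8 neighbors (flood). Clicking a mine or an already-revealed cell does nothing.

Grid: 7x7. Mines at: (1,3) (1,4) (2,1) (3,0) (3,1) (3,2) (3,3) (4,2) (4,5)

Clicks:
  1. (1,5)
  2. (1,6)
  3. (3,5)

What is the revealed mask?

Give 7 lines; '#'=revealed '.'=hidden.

Answer: .....##
.....##
.....##
.....##
.......
.......
.......

Derivation:
Click 1 (1,5) count=1: revealed 1 new [(1,5)] -> total=1
Click 2 (1,6) count=0: revealed 7 new [(0,5) (0,6) (1,6) (2,5) (2,6) (3,5) (3,6)] -> total=8
Click 3 (3,5) count=1: revealed 0 new [(none)] -> total=8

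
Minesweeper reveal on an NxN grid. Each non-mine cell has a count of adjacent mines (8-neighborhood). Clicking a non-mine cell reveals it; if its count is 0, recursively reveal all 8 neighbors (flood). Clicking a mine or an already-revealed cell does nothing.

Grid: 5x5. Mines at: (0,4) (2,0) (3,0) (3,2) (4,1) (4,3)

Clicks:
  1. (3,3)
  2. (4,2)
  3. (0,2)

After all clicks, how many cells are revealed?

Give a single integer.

Click 1 (3,3) count=2: revealed 1 new [(3,3)] -> total=1
Click 2 (4,2) count=3: revealed 1 new [(4,2)] -> total=2
Click 3 (0,2) count=0: revealed 11 new [(0,0) (0,1) (0,2) (0,3) (1,0) (1,1) (1,2) (1,3) (2,1) (2,2) (2,3)] -> total=13

Answer: 13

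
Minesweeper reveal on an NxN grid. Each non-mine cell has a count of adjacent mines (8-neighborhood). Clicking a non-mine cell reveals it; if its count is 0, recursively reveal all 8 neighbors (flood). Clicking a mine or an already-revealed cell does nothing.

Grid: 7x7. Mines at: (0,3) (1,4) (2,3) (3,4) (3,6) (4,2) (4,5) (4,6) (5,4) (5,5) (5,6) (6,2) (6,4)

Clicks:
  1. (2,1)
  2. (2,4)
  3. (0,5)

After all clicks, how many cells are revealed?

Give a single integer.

Answer: 20

Derivation:
Click 1 (2,1) count=0: revealed 18 new [(0,0) (0,1) (0,2) (1,0) (1,1) (1,2) (2,0) (2,1) (2,2) (3,0) (3,1) (3,2) (4,0) (4,1) (5,0) (5,1) (6,0) (6,1)] -> total=18
Click 2 (2,4) count=3: revealed 1 new [(2,4)] -> total=19
Click 3 (0,5) count=1: revealed 1 new [(0,5)] -> total=20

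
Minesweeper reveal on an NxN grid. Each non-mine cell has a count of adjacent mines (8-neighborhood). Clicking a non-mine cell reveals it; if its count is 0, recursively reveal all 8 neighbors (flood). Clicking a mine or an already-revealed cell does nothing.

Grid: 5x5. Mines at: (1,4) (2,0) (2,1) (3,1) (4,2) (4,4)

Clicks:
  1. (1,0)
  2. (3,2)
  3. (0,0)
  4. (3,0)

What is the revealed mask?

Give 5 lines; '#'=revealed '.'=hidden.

Answer: ####.
####.
.....
#.#..
.....

Derivation:
Click 1 (1,0) count=2: revealed 1 new [(1,0)] -> total=1
Click 2 (3,2) count=3: revealed 1 new [(3,2)] -> total=2
Click 3 (0,0) count=0: revealed 7 new [(0,0) (0,1) (0,2) (0,3) (1,1) (1,2) (1,3)] -> total=9
Click 4 (3,0) count=3: revealed 1 new [(3,0)] -> total=10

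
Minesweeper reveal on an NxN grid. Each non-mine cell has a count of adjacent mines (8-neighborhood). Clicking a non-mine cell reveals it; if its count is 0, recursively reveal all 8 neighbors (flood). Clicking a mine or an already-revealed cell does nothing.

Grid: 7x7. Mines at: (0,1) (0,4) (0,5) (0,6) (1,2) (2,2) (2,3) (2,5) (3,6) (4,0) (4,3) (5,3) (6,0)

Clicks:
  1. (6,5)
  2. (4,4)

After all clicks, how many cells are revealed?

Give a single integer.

Click 1 (6,5) count=0: revealed 9 new [(4,4) (4,5) (4,6) (5,4) (5,5) (5,6) (6,4) (6,5) (6,6)] -> total=9
Click 2 (4,4) count=2: revealed 0 new [(none)] -> total=9

Answer: 9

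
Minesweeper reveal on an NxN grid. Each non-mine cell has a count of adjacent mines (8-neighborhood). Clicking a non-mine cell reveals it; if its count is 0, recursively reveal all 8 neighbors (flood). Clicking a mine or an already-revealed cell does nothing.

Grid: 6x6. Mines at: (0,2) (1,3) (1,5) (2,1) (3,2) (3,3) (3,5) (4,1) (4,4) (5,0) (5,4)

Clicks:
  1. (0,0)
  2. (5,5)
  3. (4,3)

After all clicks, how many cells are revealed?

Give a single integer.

Answer: 6

Derivation:
Click 1 (0,0) count=0: revealed 4 new [(0,0) (0,1) (1,0) (1,1)] -> total=4
Click 2 (5,5) count=2: revealed 1 new [(5,5)] -> total=5
Click 3 (4,3) count=4: revealed 1 new [(4,3)] -> total=6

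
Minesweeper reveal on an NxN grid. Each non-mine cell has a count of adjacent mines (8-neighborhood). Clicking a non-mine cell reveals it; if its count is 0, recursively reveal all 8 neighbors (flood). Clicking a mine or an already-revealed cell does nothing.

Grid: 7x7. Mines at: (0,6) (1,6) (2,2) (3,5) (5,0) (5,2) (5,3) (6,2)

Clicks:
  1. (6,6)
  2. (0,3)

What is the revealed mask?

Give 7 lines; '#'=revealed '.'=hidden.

Click 1 (6,6) count=0: revealed 9 new [(4,4) (4,5) (4,6) (5,4) (5,5) (5,6) (6,4) (6,5) (6,6)] -> total=9
Click 2 (0,3) count=0: revealed 21 new [(0,0) (0,1) (0,2) (0,3) (0,4) (0,5) (1,0) (1,1) (1,2) (1,3) (1,4) (1,5) (2,0) (2,1) (2,3) (2,4) (2,5) (3,0) (3,1) (4,0) (4,1)] -> total=30

Answer: ######.
######.
##.###.
##.....
##..###
....###
....###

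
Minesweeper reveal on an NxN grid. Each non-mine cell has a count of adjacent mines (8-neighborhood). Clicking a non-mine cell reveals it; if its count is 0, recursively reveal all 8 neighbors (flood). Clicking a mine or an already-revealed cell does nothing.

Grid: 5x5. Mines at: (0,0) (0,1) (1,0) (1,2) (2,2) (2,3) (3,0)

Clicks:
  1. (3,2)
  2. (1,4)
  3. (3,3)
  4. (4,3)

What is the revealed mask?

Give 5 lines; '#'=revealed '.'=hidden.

Click 1 (3,2) count=2: revealed 1 new [(3,2)] -> total=1
Click 2 (1,4) count=1: revealed 1 new [(1,4)] -> total=2
Click 3 (3,3) count=2: revealed 1 new [(3,3)] -> total=3
Click 4 (4,3) count=0: revealed 6 new [(3,1) (3,4) (4,1) (4,2) (4,3) (4,4)] -> total=9

Answer: .....
....#
.....
.####
.####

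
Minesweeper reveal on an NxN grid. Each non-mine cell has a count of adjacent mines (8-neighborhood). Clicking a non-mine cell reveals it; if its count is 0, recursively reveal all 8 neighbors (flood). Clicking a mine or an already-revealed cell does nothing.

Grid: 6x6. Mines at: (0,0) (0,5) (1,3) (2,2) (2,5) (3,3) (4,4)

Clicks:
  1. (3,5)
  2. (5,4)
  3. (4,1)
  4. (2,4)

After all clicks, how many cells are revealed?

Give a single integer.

Click 1 (3,5) count=2: revealed 1 new [(3,5)] -> total=1
Click 2 (5,4) count=1: revealed 1 new [(5,4)] -> total=2
Click 3 (4,1) count=0: revealed 15 new [(1,0) (1,1) (2,0) (2,1) (3,0) (3,1) (3,2) (4,0) (4,1) (4,2) (4,3) (5,0) (5,1) (5,2) (5,3)] -> total=17
Click 4 (2,4) count=3: revealed 1 new [(2,4)] -> total=18

Answer: 18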